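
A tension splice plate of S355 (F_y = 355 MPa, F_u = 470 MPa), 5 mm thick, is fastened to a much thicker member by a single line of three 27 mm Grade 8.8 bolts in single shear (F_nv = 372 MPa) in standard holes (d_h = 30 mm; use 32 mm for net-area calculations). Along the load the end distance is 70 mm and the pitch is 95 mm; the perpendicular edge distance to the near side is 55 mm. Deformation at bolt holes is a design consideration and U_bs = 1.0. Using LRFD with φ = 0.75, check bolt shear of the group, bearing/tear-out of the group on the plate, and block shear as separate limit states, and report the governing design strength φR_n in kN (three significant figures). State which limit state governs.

259 kN (block shear governs)

Bolt shear: A_b = π·27²/4 = 572.6 mm²; R_n = 372 × 572.6 × 3 × 1 / 1000 = 639 kN → 0.75 × 639 = 479 kN.
Bearing: edge l_c = 55, r_n = 152.3 kN; interior l_c = 65, r_n = 152.3 kN; R_n = 152.3 + 2·152.3 = 456.8 kN → 343 kN.
Block shear: A_gv = 1300, A_nv = 900, A_nt = 195 mm²; R_n = min(0.6F_uA_nv, 0.6F_yA_gv) + U_bs·F_u·A_nt = 345.4 kN → 259 kN.
Block shear governs: 259 kN.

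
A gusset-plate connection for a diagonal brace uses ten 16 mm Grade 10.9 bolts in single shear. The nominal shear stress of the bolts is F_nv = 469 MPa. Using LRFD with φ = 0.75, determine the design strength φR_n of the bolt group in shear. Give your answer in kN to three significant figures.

707 kN

A_b = π × 16² / 4 = 201.1 mm².
R_n = F_nv · A_b · n · n_s = 469 × 201.1 × 10 × 1 / 1000 = 943 kN.
Design strength φR_n = 0.75 × 943 = 707 kN.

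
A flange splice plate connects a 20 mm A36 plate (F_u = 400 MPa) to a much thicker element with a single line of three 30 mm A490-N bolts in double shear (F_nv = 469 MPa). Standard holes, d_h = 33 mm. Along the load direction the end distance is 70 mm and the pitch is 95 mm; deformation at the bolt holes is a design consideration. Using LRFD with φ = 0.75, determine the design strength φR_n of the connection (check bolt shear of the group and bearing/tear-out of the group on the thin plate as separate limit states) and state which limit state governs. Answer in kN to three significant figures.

Bolt shear: A_b = π·30²/4 = 706.9 mm²; R_n = 469 × 706.9 × 3 × 2 / 1000 = 1989 kN → 0.75 × 1989 = 1490 kN.
Bearing (1.2 l_c t F_u ≤ 2.4 d t F_u): upper limit = 2.4·30·20·400 / 1000 = 576 kN.
  Edge l_c = 70 − 33/2 = 53.5 → r_n = 513.6 kN; interior l_c = 95 − 33 = 62 → r_n = 576 kN.
  R_n,bearing = 1·513.6 + 2·576 = 1666 kN → 0.75 × 1666 = 1250 kN.
Bearing governs: 1250 kN.

1250 kN (bearing governs)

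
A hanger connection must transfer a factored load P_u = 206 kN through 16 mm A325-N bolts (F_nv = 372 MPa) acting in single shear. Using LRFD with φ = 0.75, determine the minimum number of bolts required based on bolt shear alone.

A_b = π·16²/4 = 201.1 mm².
Per-bolt design strength φR_n = 0.75 × 372 × 201.1 × 1 / 1000 = 56.1 kN.
n ≥ 206 / 56.1 = 3.672 → use 4 bolts.

4 bolts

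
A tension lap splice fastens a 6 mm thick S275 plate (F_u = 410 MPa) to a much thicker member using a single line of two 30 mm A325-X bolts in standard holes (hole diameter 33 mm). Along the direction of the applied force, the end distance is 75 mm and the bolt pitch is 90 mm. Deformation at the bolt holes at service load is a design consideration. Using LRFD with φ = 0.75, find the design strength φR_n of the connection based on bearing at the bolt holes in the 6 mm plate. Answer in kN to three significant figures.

256 kN

Per bolt r_n = 1.2 l_c t F_u ≤ 2.4 d t F_u; upper limit = 2.4 × 30 × 6 × 410 / 1000 = 177.1 kN.
Edge bolt: l_c = 75 − 33/2 = 58.5 mm → 1.2 × 58.5 × 6 × 410 / 1000 = 172.7 → r_n = 172.7 kN.
Interior bolts: l_c = 90 − 33 = 57 mm → 1.2 × 57 × 6 × 410 / 1000 = 168.3 → r_n = 168.3 kN.
R_n = 1 × 172.7 + 1 × 168.3 = 341 kN.
Design strength φR_n = 0.75 × 341 = 256 kN.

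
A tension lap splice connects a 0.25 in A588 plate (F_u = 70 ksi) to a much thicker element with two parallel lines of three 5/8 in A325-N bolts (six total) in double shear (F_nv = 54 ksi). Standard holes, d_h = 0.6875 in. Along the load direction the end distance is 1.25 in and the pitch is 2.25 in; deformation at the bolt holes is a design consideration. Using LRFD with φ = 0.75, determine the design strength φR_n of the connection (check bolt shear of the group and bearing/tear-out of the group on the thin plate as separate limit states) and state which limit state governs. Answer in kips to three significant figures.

Bolt shear: A_b = π·0.625²/4 = 0.3068 in²; R_n = 54 × 0.3068 × 6 × 2 = 198.8 kips → 0.75 × 198.8 = 149 kips.
Bearing (1.2 l_c t F_u ≤ 2.4 d t F_u): upper limit = 2.4·0.625·0.25·70 = 26.25 kips.
  Edge l_c = 1.25 − 0.6875/2 = 0.9062 → r_n = 19.03 kips; interior l_c = 2.25 − 0.6875 = 1.562 → r_n = 26.25 kips.
  R_n,bearing = 2·19.03 + 4·26.25 = 143.1 kips → 0.75 × 143.1 = 107 kips.
Bearing governs: 107 kips.

107 kips (bearing governs)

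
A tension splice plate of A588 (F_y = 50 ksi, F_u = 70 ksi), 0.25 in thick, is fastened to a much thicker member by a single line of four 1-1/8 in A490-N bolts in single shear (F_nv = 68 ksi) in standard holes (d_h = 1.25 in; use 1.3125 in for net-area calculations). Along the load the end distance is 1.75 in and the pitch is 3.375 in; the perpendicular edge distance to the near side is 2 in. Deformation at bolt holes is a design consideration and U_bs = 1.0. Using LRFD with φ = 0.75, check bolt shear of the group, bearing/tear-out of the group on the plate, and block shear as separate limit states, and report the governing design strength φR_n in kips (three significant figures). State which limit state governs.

Bolt shear: A_b = π·1.125²/4 = 0.994 in²; R_n = 68 × 0.994 × 4 × 1 = 270.4 kips → 0.75 × 270.4 = 203 kips.
Bearing: edge l_c = 1.125, r_n = 23.62 kips; interior l_c = 2.125, r_n = 44.62 kips; R_n = 23.62 + 3·44.62 = 157.5 kips → 118 kips.
Block shear: A_gv = 2.969, A_nv = 1.82, A_nt = 0.3359 in²; R_n = min(0.6F_uA_nv, 0.6F_yA_gv) + U_bs·F_u·A_nt = 99.97 kips → 75 kips.
Block shear governs: 75 kips.

75 kips (block shear governs)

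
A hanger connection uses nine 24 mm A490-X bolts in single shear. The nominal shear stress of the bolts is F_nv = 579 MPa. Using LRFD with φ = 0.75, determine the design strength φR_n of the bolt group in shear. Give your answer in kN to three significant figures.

A_b = π × 24² / 4 = 452.4 mm².
R_n = F_nv · A_b · n · n_s = 579 × 452.4 × 9 × 1 / 1000 = 2357 kN.
Design strength φR_n = 0.75 × 2357 = 1770 kN.

1770 kN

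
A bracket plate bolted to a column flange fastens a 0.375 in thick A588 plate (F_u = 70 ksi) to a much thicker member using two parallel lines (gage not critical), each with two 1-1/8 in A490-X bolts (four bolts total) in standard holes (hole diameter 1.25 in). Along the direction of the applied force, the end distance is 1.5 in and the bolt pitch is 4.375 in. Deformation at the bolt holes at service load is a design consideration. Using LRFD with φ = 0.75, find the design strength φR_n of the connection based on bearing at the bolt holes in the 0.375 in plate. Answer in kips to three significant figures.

Per bolt r_n = 1.2 l_c t F_u ≤ 2.4 d t F_u; upper limit = 2.4 × 1.125 × 0.375 × 70 = 70.88 kips.
Edge bolt: l_c = 1.5 − 1.25/2 = 0.875 in → 1.2 × 0.875 × 0.375 × 70 = 27.56 → r_n = 27.56 kips.
Interior bolts: l_c = 4.375 − 1.25 = 3.125 in → 1.2 × 3.125 × 0.375 × 70 = 98.44 → r_n = 70.88 kips.
R_n = 2 × 27.56 + 2 × 70.88 = 196.9 kips.
Design strength φR_n = 0.75 × 196.9 = 148 kips.

148 kips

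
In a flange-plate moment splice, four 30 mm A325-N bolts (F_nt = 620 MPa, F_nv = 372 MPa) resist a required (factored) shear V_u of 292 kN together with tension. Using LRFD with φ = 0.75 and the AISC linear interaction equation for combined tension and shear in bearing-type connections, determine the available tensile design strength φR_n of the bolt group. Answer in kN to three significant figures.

1220 kN

A_b = π·30²/4 = 706.9 mm²; f_rv = 292 × 1000 / (4 × 706.9) = 103.3 MPa.
F'_nt = 1.3 F_nt − (F_nt / φF_nv) f_rv = 1.3·620 − (620/(0.75·372))·103.3 = 576.5 MPa, capped at F_nt → F'_nt = 576.5 MPa.
R_n = F'_nt · A_b · n = 576.5 × 706.9 × 4 / 1000 = 1630 kN.
Design strength φR_n = 0.75 × 1630 = 1220 kN.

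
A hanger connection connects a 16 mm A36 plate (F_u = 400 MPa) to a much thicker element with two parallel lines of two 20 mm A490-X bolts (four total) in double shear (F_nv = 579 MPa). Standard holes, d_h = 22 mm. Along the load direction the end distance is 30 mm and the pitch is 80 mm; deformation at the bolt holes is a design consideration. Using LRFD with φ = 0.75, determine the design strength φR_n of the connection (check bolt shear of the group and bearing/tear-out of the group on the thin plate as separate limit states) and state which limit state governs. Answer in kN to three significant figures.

Bolt shear: A_b = π·20²/4 = 314.2 mm²; R_n = 579 × 314.2 × 4 × 2 / 1000 = 1455 kN → 0.75 × 1455 = 1090 kN.
Bearing (1.2 l_c t F_u ≤ 2.4 d t F_u): upper limit = 2.4·20·16·400 / 1000 = 307.2 kN.
  Edge l_c = 30 − 22/2 = 19 → r_n = 145.9 kN; interior l_c = 80 − 22 = 58 → r_n = 307.2 kN.
  R_n,bearing = 2·145.9 + 2·307.2 = 906.2 kN → 0.75 × 906.2 = 680 kN.
Bearing governs: 680 kN.

680 kN (bearing governs)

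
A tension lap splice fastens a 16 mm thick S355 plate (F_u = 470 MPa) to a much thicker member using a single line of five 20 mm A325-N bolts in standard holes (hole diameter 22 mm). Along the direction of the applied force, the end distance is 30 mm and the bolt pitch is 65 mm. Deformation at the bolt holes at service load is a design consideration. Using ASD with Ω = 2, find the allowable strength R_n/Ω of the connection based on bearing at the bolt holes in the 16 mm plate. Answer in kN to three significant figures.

Per bolt r_n = 1.2 l_c t F_u ≤ 2.4 d t F_u; upper limit = 2.4 × 20 × 16 × 470 / 1000 = 361 kN.
Edge bolt: l_c = 30 − 22/2 = 19 mm → 1.2 × 19 × 16 × 470 / 1000 = 171.5 → r_n = 171.5 kN.
Interior bolts: l_c = 65 − 22 = 43 mm → 1.2 × 43 × 16 × 470 / 1000 = 388 → r_n = 361 kN.
R_n = 1 × 171.5 + 4 × 361 = 1615 kN.
Allowable strength R_n/Ω = 1615 / 2 = 808 kN.

808 kN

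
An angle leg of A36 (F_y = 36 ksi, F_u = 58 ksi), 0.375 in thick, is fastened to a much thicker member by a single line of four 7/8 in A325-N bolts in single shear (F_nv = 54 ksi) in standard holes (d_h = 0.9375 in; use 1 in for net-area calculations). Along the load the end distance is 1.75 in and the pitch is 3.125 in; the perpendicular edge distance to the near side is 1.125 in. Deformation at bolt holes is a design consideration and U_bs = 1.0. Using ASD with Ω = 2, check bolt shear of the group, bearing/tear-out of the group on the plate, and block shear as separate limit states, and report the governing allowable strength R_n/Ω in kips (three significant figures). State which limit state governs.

Bolt shear: A_b = π·0.875²/4 = 0.6013 in²; R_n = 54 × 0.6013 × 4 × 1 = 129.9 kips → 129.9 / 2 = 64.9 kips.
Bearing: edge l_c = 1.281, r_n = 33.44 kips; interior l_c = 2.188, r_n = 45.68 kips; R_n = 33.44 + 3·45.68 = 170.5 kips → 85.2 kips.
Block shear: A_gv = 4.172, A_nv = 2.859, A_nt = 0.2344 in²; R_n = min(0.6F_uA_nv, 0.6F_yA_gv) + U_bs·F_u·A_nt = 103.7 kips → 51.9 kips.
Block shear governs: 51.9 kips.

51.9 kips (block shear governs)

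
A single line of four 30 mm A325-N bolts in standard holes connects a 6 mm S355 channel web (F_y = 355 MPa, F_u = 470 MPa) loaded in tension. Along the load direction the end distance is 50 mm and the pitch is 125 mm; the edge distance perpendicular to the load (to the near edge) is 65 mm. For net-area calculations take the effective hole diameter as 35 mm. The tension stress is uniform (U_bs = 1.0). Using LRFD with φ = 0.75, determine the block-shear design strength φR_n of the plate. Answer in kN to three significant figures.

Shear plane L_v = 50 + 3·125 = 425 mm; A_gv = 425 × 6 = 2550 mm².
A_nv = (425 − 3.5·35) × 6 = 1815 mm².
A_nt = (65 − 0.5·35) × 6 = 285 mm².
0.6 F_u A_nv = 511.8 kN; 0.6 F_y A_gv = 543.1 kN → shear rupture governs the shear term.
R_n = 511.8 + 1.0 × 470 × 285 / 1000 = 645.8 kN.
Design strength φR_n = 0.75 × 645.8 = 484 kN.

484 kN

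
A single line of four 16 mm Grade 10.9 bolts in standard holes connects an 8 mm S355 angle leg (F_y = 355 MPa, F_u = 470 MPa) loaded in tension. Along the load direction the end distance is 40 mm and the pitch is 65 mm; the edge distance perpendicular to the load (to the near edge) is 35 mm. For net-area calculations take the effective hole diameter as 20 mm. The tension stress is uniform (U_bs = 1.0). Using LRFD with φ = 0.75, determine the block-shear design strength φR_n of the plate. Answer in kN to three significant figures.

Shear plane L_v = 40 + 3·65 = 235 mm; A_gv = 235 × 8 = 1880 mm².
A_nv = (235 − 3.5·20) × 8 = 1320 mm².
A_nt = (35 − 0.5·20) × 8 = 200 mm².
0.6 F_u A_nv = 372.2 kN; 0.6 F_y A_gv = 400.4 kN → shear rupture governs the shear term.
R_n = 372.2 + 1.0 × 470 × 200 / 1000 = 466.2 kN.
Design strength φR_n = 0.75 × 466.2 = 350 kN.

350 kN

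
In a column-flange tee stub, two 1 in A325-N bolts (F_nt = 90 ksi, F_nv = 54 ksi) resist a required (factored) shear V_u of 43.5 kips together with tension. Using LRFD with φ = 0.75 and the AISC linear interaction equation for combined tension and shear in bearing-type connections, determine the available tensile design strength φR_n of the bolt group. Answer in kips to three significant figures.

A_b = π·1²/4 = 0.7854 in²; f_rv = 43.5 / (2 × 0.7854) = 27.69 ksi.
F'_nt = 1.3 F_nt − (F_nt / φF_nv) f_rv = 1.3·90 − (90/(0.75·54))·27.69 = 55.46 ksi, capped at F_nt → F'_nt = 55.46 ksi.
R_n = F'_nt · A_b · n = 55.46 × 0.7854 × 2 = 87.12 kips.
Design strength φR_n = 0.75 × 87.12 = 65.3 kips.

65.3 kips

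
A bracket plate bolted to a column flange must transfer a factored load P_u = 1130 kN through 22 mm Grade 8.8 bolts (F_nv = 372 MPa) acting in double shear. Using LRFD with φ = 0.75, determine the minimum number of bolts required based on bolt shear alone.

6 bolts

A_b = π·22²/4 = 380.1 mm².
Per-bolt design strength φR_n = 0.75 × 372 × 380.1 × 2 / 1000 = 212.1 kN.
n ≥ 1130 / 212.1 = 5.327 → use 6 bolts.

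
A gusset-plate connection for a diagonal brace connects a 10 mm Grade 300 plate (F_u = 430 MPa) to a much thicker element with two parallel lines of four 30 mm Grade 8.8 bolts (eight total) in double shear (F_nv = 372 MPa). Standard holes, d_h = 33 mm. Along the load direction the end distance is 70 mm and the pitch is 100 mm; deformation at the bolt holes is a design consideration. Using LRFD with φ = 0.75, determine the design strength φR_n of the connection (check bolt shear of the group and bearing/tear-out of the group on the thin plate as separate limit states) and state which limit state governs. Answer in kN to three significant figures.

1810 kN (bearing governs)

Bolt shear: A_b = π·30²/4 = 706.9 mm²; R_n = 372 × 706.9 × 8 × 2 / 1000 = 4207 kN → 0.75 × 4207 = 3160 kN.
Bearing (1.2 l_c t F_u ≤ 2.4 d t F_u): upper limit = 2.4·30·10·430 / 1000 = 309.6 kN.
  Edge l_c = 70 − 33/2 = 53.5 → r_n = 276.1 kN; interior l_c = 100 − 33 = 67 → r_n = 309.6 kN.
  R_n,bearing = 2·276.1 + 6·309.6 = 2410 kN → 0.75 × 2410 = 1810 kN.
Bearing governs: 1810 kN.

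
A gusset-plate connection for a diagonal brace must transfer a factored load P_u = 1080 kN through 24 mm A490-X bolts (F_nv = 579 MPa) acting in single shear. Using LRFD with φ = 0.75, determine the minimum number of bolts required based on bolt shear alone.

A_b = π·24²/4 = 452.4 mm².
Per-bolt design strength φR_n = 0.75 × 579 × 452.4 × 1 / 1000 = 196.5 kN.
n ≥ 1080 / 196.5 = 5.498 → use 6 bolts.

6 bolts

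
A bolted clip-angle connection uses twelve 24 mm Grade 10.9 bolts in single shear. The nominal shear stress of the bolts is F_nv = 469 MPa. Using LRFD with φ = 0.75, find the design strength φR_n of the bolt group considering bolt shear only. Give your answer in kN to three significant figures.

1910 kN

A_b = π × 24² / 4 = 452.4 mm².
R_n = F_nv · A_b · n · n_s = 469 × 452.4 × 12 × 1 / 1000 = 2546 kN.
Design strength φR_n = 0.75 × 2546 = 1910 kN.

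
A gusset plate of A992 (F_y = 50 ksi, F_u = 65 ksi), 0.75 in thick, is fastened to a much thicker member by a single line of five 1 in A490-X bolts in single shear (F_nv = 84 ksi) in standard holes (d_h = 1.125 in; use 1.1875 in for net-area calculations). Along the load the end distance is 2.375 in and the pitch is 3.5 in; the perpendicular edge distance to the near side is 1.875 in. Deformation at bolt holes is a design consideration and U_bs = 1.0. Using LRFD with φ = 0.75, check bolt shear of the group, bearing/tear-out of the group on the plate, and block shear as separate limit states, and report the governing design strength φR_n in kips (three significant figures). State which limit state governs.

Bolt shear: A_b = π·1²/4 = 0.7854 in²; R_n = 84 × 0.7854 × 5 × 1 = 329.9 kips → 0.75 × 329.9 = 247 kips.
Bearing: edge l_c = 1.812, r_n = 106 kips; interior l_c = 2.375, r_n = 117 kips; R_n = 106 + 4·117 = 574 kips → 431 kips.
Block shear: A_gv = 12.28, A_nv = 8.273, A_nt = 0.9609 in²; R_n = min(0.6F_uA_nv, 0.6F_yA_gv) + U_bs·F_u·A_nt = 385.1 kips → 289 kips.
Bolt shear governs: 247 kips.

247 kips (bolt shear governs)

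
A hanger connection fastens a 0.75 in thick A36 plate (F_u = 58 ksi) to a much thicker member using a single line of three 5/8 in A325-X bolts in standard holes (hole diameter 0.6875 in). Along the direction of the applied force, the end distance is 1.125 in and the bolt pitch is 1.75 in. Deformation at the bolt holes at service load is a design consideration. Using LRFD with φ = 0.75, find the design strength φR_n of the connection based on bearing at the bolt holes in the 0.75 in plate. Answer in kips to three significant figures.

114 kips

Per bolt r_n = 1.2 l_c t F_u ≤ 2.4 d t F_u; upper limit = 2.4 × 0.625 × 0.75 × 58 = 65.25 kips.
Edge bolt: l_c = 1.125 − 0.6875/2 = 0.7812 in → 1.2 × 0.7812 × 0.75 × 58 = 40.78 → r_n = 40.78 kips.
Interior bolts: l_c = 1.75 − 0.6875 = 1.062 in → 1.2 × 1.062 × 0.75 × 58 = 55.46 → r_n = 55.46 kips.
R_n = 1 × 40.78 + 2 × 55.46 = 151.7 kips.
Design strength φR_n = 0.75 × 151.7 = 114 kips.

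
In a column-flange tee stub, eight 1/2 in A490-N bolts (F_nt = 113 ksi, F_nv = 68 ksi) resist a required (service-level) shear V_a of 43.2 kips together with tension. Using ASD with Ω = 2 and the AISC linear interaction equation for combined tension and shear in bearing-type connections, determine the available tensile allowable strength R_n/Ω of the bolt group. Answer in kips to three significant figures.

43.6 kips

A_b = π·0.5²/4 = 0.1963 in²; f_rv = 43.2 / (8 × 0.1963) = 27.5 ksi.
F'_nt = 1.3 F_nt − (Ω F_nt / F_nv) f_rv = 1.3·113 − (2·113/68)·27.5 = 55.5 ksi, capped at F_nt → F'_nt = 55.5 ksi.
R_n = F'_nt · A_b · n = 55.5 × 0.1963 × 8 = 87.17 kips.
Allowable strength R_n/Ω = 87.17 / 2 = 43.6 kips.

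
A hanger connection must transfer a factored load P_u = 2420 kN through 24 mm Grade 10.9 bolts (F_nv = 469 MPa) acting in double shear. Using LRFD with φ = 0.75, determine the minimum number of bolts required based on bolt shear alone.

A_b = π·24²/4 = 452.4 mm².
Per-bolt design strength φR_n = 0.75 × 469 × 452.4 × 2 / 1000 = 318.3 kN.
n ≥ 2420 / 318.3 = 7.604 → use 8 bolts.

8 bolts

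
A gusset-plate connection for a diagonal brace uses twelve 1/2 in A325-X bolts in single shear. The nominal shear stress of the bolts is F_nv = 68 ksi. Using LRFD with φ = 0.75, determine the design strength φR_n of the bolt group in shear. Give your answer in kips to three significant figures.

120 kips

A_b = π × 0.5² / 4 = 0.1963 in².
R_n = F_nv · A_b · n · n_s = 68 × 0.1963 × 12 × 1 = 160.2 kips.
Design strength φR_n = 0.75 × 160.2 = 120 kips.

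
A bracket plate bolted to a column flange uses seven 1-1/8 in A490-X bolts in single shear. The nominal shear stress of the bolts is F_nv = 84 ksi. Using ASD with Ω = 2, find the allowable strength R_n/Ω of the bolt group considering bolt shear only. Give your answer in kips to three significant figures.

292 kips

A_b = π × 1.125² / 4 = 0.994 in².
R_n = F_nv · A_b · n · n_s = 84 × 0.994 × 7 × 1 = 584.5 kips.
Allowable strength R_n/Ω = 584.5 / 2 = 292 kips.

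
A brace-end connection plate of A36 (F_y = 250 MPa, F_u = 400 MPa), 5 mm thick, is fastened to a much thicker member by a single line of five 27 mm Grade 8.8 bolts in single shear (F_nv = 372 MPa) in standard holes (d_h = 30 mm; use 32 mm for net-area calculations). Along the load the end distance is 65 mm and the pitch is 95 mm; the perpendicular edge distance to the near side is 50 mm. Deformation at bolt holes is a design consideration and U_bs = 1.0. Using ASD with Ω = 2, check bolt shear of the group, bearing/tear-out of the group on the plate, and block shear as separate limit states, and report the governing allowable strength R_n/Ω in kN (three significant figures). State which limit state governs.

Bolt shear: A_b = π·27²/4 = 572.6 mm²; R_n = 372 × 572.6 × 5 × 1 / 1000 = 1065 kN → 1065 / 2 = 532 kN.
Bearing: edge l_c = 50, r_n = 120 kN; interior l_c = 65, r_n = 129.6 kN; R_n = 120 + 4·129.6 = 638.4 kN → 319 kN.
Block shear: A_gv = 2225, A_nv = 1505, A_nt = 170 mm²; R_n = min(0.6F_uA_nv, 0.6F_yA_gv) + U_bs·F_u·A_nt = 401.8 kN → 201 kN.
Block shear governs: 201 kN.

201 kN (block shear governs)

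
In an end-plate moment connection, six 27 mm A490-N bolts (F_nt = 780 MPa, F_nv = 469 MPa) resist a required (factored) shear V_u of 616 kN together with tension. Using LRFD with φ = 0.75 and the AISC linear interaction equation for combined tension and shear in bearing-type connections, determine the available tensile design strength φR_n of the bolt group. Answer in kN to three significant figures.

A_b = π·27²/4 = 572.6 mm²; f_rv = 616 × 1000 / (6 × 572.6) = 179.3 MPa.
F'_nt = 1.3 F_nt − (F_nt / φF_nv) f_rv = 1.3·780 − (780/(0.75·469))·179.3 = 616.4 MPa, capped at F_nt → F'_nt = 616.4 MPa.
R_n = F'_nt · A_b · n = 616.4 × 572.6 × 6 / 1000 = 2117 kN.
Design strength φR_n = 0.75 × 2117 = 1590 kN.

1590 kN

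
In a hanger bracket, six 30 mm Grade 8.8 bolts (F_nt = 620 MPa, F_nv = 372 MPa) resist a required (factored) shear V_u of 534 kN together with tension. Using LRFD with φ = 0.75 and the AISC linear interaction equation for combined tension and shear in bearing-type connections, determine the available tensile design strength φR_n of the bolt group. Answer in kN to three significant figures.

1670 kN

A_b = π·30²/4 = 706.9 mm²; f_rv = 534 × 1000 / (6 × 706.9) = 125.9 MPa.
F'_nt = 1.3 F_nt − (F_nt / φF_nv) f_rv = 1.3·620 − (620/(0.75·372))·125.9 = 526.2 MPa, capped at F_nt → F'_nt = 526.2 MPa.
R_n = F'_nt · A_b · n = 526.2 × 706.9 × 6 / 1000 = 2232 kN.
Design strength φR_n = 0.75 × 2232 = 1670 kN.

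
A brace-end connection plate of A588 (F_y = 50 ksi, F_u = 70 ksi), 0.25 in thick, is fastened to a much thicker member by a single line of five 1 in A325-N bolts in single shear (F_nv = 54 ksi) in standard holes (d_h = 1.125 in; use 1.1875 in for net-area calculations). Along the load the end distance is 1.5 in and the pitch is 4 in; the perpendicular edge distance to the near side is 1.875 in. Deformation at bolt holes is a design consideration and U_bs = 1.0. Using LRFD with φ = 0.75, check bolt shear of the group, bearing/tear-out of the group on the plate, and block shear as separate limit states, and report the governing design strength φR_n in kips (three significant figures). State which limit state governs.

Bolt shear: A_b = π·1²/4 = 0.7854 in²; R_n = 54 × 0.7854 × 5 × 1 = 212.1 kips → 0.75 × 212.1 = 159 kips.
Bearing: edge l_c = 0.9375, r_n = 19.69 kips; interior l_c = 2.875, r_n = 42 kips; R_n = 19.69 + 4·42 = 187.7 kips → 141 kips.
Block shear: A_gv = 4.375, A_nv = 3.039, A_nt = 0.3203 in²; R_n = min(0.6F_uA_nv, 0.6F_yA_gv) + U_bs·F_u·A_nt = 150.1 kips → 113 kips.
Block shear governs: 113 kips.

113 kips (block shear governs)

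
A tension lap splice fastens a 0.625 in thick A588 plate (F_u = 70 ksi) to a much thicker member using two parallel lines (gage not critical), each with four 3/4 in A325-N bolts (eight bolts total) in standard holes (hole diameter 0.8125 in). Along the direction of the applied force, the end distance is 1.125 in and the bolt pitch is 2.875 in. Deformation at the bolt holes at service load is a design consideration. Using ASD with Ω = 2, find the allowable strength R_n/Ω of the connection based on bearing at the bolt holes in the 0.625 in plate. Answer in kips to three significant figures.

274 kips

Per bolt r_n = 1.2 l_c t F_u ≤ 2.4 d t F_u; upper limit = 2.4 × 0.75 × 0.625 × 70 = 78.75 kips.
Edge bolt: l_c = 1.125 − 0.8125/2 = 0.7188 in → 1.2 × 0.7188 × 0.625 × 70 = 37.73 → r_n = 37.73 kips.
Interior bolts: l_c = 2.875 − 0.8125 = 2.062 in → 1.2 × 2.062 × 0.625 × 70 = 108.3 → r_n = 78.75 kips.
R_n = 2 × 37.73 + 6 × 78.75 = 548 kips.
Allowable strength R_n/Ω = 548 / 2 = 274 kips.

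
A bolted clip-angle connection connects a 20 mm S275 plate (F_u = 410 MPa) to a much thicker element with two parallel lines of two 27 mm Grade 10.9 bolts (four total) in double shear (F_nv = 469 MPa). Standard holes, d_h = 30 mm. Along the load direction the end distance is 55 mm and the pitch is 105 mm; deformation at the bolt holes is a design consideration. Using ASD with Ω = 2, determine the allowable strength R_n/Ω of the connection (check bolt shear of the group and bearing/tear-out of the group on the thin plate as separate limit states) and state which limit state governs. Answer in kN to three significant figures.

Bolt shear: A_b = π·27²/4 = 572.6 mm²; R_n = 469 × 572.6 × 4 × 2 / 1000 = 2148 kN → 2148 / 2 = 1070 kN.
Bearing (1.2 l_c t F_u ≤ 2.4 d t F_u): upper limit = 2.4·27·20·410 / 1000 = 531.4 kN.
  Edge l_c = 55 − 30/2 = 40 → r_n = 393.6 kN; interior l_c = 105 − 30 = 75 → r_n = 531.4 kN.
  R_n,bearing = 2·393.6 + 2·531.4 = 1850 kN → 1850 / 2 = 925 kN.
Bearing governs: 925 kN.

925 kN (bearing governs)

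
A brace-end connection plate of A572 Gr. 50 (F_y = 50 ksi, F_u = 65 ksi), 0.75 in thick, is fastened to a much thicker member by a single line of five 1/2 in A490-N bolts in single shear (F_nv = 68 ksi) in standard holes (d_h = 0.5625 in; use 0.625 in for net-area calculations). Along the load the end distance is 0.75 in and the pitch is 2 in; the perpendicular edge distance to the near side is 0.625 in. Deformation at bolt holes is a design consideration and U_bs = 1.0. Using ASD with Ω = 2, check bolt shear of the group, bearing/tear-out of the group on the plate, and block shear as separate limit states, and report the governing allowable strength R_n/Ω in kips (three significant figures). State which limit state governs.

Bolt shear: A_b = π·0.5²/4 = 0.1963 in²; R_n = 68 × 0.1963 × 5 × 1 = 66.76 kips → 66.76 / 2 = 33.4 kips.
Bearing: edge l_c = 0.4688, r_n = 27.42 kips; interior l_c = 1.438, r_n = 58.5 kips; R_n = 27.42 + 4·58.5 = 261.4 kips → 131 kips.
Block shear: A_gv = 6.562, A_nv = 4.453, A_nt = 0.2344 in²; R_n = min(0.6F_uA_nv, 0.6F_yA_gv) + U_bs·F_u·A_nt = 188.9 kips → 94.5 kips.
Bolt shear governs: 33.4 kips.

33.4 kips (bolt shear governs)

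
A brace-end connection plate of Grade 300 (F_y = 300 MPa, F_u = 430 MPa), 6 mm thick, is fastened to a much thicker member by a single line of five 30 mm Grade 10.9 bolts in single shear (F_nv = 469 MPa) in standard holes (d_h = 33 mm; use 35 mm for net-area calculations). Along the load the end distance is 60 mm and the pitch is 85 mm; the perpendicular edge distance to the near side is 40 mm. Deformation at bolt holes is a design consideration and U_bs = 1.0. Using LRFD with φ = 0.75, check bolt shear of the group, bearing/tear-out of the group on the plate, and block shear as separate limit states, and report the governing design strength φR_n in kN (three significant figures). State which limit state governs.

325 kN (block shear governs)

Bolt shear: A_b = π·30²/4 = 706.9 mm²; R_n = 469 × 706.9 × 5 × 1 / 1000 = 1658 kN → 0.75 × 1658 = 1240 kN.
Bearing: edge l_c = 43.5, r_n = 134.7 kN; interior l_c = 52, r_n = 161 kN; R_n = 134.7 + 4·161 = 778.6 kN → 584 kN.
Block shear: A_gv = 2400, A_nv = 1455, A_nt = 135 mm²; R_n = min(0.6F_uA_nv, 0.6F_yA_gv) + U_bs·F_u·A_nt = 433.4 kN → 325 kN.
Block shear governs: 325 kN.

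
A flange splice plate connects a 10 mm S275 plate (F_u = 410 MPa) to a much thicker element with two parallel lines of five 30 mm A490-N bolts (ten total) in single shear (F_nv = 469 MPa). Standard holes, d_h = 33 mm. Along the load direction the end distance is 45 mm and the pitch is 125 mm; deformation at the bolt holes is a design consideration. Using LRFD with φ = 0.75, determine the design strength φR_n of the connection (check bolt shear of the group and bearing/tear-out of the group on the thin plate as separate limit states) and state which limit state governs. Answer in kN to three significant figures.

1980 kN (bearing governs)

Bolt shear: A_b = π·30²/4 = 706.9 mm²; R_n = 469 × 706.9 × 10 × 1 / 1000 = 3315 kN → 0.75 × 3315 = 2490 kN.
Bearing (1.2 l_c t F_u ≤ 2.4 d t F_u): upper limit = 2.4·30·10·410 / 1000 = 295.2 kN.
  Edge l_c = 45 − 33/2 = 28.5 → r_n = 140.2 kN; interior l_c = 125 − 33 = 92 → r_n = 295.2 kN.
  R_n,bearing = 2·140.2 + 8·295.2 = 2642 kN → 0.75 × 2642 = 1980 kN.
Bearing governs: 1980 kN.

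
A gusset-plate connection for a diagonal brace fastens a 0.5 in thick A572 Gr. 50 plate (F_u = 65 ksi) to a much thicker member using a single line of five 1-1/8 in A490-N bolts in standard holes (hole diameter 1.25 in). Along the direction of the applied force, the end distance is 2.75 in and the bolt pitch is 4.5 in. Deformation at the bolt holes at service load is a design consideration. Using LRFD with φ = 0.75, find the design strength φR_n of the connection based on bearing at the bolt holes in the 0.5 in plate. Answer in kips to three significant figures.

Per bolt r_n = 1.2 l_c t F_u ≤ 2.4 d t F_u; upper limit = 2.4 × 1.125 × 0.5 × 65 = 87.75 kips.
Edge bolt: l_c = 2.75 − 1.25/2 = 2.125 in → 1.2 × 2.125 × 0.5 × 65 = 82.88 → r_n = 82.88 kips.
Interior bolts: l_c = 4.5 − 1.25 = 3.25 in → 1.2 × 3.25 × 0.5 × 65 = 126.8 → r_n = 87.75 kips.
R_n = 1 × 82.88 + 4 × 87.75 = 433.9 kips.
Design strength φR_n = 0.75 × 433.9 = 325 kips.

325 kips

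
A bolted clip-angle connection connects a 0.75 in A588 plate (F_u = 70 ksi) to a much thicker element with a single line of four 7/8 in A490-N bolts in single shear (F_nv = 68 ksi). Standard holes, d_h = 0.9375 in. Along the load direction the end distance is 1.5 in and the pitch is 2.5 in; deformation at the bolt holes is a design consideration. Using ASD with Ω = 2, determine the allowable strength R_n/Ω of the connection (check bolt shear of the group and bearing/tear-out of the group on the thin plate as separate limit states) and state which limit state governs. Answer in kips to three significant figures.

81.8 kips (bolt shear governs)

Bolt shear: A_b = π·0.875²/4 = 0.6013 in²; R_n = 68 × 0.6013 × 4 × 1 = 163.6 kips → 163.6 / 2 = 81.8 kips.
Bearing (1.2 l_c t F_u ≤ 2.4 d t F_u): upper limit = 2.4·0.875·0.75·70 = 110.3 kips.
  Edge l_c = 1.5 − 0.9375/2 = 1.031 → r_n = 64.97 kips; interior l_c = 2.5 − 0.9375 = 1.562 → r_n = 98.44 kips.
  R_n,bearing = 1·64.97 + 3·98.44 = 360.3 kips → 360.3 / 2 = 180 kips.
Bolt shear governs: 81.8 kips.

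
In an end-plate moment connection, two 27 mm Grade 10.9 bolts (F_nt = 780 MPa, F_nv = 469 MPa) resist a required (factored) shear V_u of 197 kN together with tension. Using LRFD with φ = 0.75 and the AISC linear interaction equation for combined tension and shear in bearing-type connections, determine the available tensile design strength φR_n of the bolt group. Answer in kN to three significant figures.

543 kN

A_b = π·27²/4 = 572.6 mm²; f_rv = 197 × 1000 / (2 × 572.6) = 172 MPa.
F'_nt = 1.3 F_nt − (F_nt / φF_nv) f_rv = 1.3·780 − (780/(0.75·469))·172 = 632.5 MPa, capped at F_nt → F'_nt = 632.5 MPa.
R_n = F'_nt · A_b · n = 632.5 × 572.6 × 2 / 1000 = 724.3 kN.
Design strength φR_n = 0.75 × 724.3 = 543 kN.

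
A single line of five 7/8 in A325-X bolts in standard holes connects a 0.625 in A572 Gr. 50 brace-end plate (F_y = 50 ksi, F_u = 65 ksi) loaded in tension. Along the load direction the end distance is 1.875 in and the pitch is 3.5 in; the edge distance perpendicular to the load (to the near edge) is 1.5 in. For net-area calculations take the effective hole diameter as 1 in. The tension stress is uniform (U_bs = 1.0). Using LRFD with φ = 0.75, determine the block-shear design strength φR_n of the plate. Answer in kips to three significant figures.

Shear plane L_v = 1.875 + 4·3.5 = 15.88 in; A_gv = 15.88 × 0.625 = 9.922 in².
A_nv = (15.88 − 4.5·1) × 0.625 = 7.109 in².
A_nt = (1.5 − 0.5·1) × 0.625 = 0.625 in².
0.6 F_u A_nv = 277.3 kips; 0.6 F_y A_gv = 297.7 kips → shear rupture governs the shear term.
R_n = 277.3 + 1.0 × 65 × 0.625 = 317.9 kips.
Design strength φR_n = 0.75 × 317.9 = 238 kips.

238 kips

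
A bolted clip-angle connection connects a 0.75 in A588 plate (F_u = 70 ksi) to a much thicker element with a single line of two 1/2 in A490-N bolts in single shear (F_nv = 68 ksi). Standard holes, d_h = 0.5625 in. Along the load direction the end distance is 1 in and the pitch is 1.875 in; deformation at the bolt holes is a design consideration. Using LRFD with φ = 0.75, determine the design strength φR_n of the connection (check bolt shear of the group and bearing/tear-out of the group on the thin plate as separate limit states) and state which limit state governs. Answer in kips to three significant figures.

20 kips (bolt shear governs)

Bolt shear: A_b = π·0.5²/4 = 0.1963 in²; R_n = 68 × 0.1963 × 2 × 1 = 26.7 kips → 0.75 × 26.7 = 20 kips.
Bearing (1.2 l_c t F_u ≤ 2.4 d t F_u): upper limit = 2.4·0.5·0.75·70 = 63 kips.
  Edge l_c = 1 − 0.5625/2 = 0.7188 → r_n = 45.28 kips; interior l_c = 1.875 − 0.5625 = 1.312 → r_n = 63 kips.
  R_n,bearing = 1·45.28 + 1·63 = 108.3 kips → 0.75 × 108.3 = 81.2 kips.
Bolt shear governs: 20 kips.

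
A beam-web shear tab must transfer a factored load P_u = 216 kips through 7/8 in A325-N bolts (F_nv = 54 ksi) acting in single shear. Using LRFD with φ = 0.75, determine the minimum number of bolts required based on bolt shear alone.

9 bolts

A_b = π·0.875²/4 = 0.6013 in².
Per-bolt design strength φR_n = 0.75 × 54 × 0.6013 × 1 = 24.35 kips.
n ≥ 216 / 24.35 = 8.869 → use 9 bolts.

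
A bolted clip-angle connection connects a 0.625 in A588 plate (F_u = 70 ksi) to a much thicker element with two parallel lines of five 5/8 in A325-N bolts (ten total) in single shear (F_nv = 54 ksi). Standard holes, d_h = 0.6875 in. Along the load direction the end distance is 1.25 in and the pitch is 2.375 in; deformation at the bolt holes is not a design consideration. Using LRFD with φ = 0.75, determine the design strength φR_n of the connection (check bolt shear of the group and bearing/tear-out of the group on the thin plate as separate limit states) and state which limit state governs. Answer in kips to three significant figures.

124 kips (bolt shear governs)

Bolt shear: A_b = π·0.625²/4 = 0.3068 in²; R_n = 54 × 0.3068 × 10 × 1 = 165.7 kips → 0.75 × 165.7 = 124 kips.
Bearing (1.5 l_c t F_u ≤ 3.0 d t F_u): upper limit = 3.0·0.625·0.625·70 = 82.03 kips.
  Edge l_c = 1.25 − 0.6875/2 = 0.9062 → r_n = 59.47 kips; interior l_c = 2.375 − 0.6875 = 1.688 → r_n = 82.03 kips.
  R_n,bearing = 2·59.47 + 8·82.03 = 775.2 kips → 0.75 × 775.2 = 581 kips.
Bolt shear governs: 124 kips.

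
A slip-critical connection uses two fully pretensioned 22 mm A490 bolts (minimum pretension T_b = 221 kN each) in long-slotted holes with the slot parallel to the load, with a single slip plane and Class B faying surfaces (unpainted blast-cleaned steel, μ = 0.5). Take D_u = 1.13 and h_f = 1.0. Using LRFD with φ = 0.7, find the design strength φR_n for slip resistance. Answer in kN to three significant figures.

175 kN

R_n = μ · D_u · h_f · T_b · n_s · n_b = 0.5 × 1.13 × 1.0 × 221 × 1 × 2 = 249.7 kN.
Design strength φR_n = 0.7 × 249.7 = 175 kN.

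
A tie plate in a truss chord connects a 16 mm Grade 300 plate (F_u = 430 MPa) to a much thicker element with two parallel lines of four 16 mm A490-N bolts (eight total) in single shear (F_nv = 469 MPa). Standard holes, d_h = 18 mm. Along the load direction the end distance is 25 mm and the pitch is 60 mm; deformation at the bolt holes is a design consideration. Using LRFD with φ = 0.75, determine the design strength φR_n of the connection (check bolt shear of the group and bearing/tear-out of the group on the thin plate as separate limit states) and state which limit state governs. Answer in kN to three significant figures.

Bolt shear: A_b = π·16²/4 = 201.1 mm²; R_n = 469 × 201.1 × 8 × 1 / 1000 = 754.4 kN → 0.75 × 754.4 = 566 kN.
Bearing (1.2 l_c t F_u ≤ 2.4 d t F_u): upper limit = 2.4·16·16·430 / 1000 = 264.2 kN.
  Edge l_c = 25 − 18/2 = 16 → r_n = 132.1 kN; interior l_c = 60 − 18 = 42 → r_n = 264.2 kN.
  R_n,bearing = 2·132.1 + 6·264.2 = 1849 kN → 0.75 × 1849 = 1390 kN.
Bolt shear governs: 566 kN.

566 kN (bolt shear governs)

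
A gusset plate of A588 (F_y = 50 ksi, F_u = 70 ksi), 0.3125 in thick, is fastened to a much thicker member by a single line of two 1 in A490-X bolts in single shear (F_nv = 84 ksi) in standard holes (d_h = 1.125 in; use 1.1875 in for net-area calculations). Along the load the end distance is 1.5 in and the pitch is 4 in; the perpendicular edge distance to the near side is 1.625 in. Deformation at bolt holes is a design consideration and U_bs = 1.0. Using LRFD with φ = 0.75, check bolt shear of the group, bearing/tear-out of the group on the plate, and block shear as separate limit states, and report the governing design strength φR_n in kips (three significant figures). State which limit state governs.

Bolt shear: A_b = π·1²/4 = 0.7854 in²; R_n = 84 × 0.7854 × 2 × 1 = 131.9 kips → 0.75 × 131.9 = 99 kips.
Bearing: edge l_c = 0.9375, r_n = 24.61 kips; interior l_c = 2.875, r_n = 52.5 kips; R_n = 24.61 + 1·52.5 = 77.11 kips → 57.8 kips.
Block shear: A_gv = 1.719, A_nv = 1.162, A_nt = 0.3223 in²; R_n = min(0.6F_uA_nv, 0.6F_yA_gv) + U_bs·F_u·A_nt = 71.37 kips → 53.5 kips.
Block shear governs: 53.5 kips.

53.5 kips (block shear governs)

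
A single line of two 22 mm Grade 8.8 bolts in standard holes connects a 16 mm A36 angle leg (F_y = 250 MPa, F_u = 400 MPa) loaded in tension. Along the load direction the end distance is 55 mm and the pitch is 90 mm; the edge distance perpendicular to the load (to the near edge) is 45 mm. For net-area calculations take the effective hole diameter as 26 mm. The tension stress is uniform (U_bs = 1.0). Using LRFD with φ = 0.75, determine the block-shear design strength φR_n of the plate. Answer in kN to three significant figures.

Shear plane L_v = 55 + 1·90 = 145 mm; A_gv = 145 × 16 = 2320 mm².
A_nv = (145 − 1.5·26) × 16 = 1696 mm².
A_nt = (45 − 0.5·26) × 16 = 512 mm².
0.6 F_u A_nv = 407 kN; 0.6 F_y A_gv = 348 kN → shear yielding governs the shear term.
R_n = 348 + 1.0 × 400 × 512 / 1000 = 552.8 kN.
Design strength φR_n = 0.75 × 552.8 = 415 kN.

415 kN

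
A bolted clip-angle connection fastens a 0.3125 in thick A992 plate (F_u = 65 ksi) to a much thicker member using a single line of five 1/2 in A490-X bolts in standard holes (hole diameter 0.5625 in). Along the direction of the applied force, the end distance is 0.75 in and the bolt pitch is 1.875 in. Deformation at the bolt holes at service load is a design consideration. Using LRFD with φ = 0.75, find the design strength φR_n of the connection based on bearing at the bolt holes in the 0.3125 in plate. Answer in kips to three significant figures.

81.7 kips

Per bolt r_n = 1.2 l_c t F_u ≤ 2.4 d t F_u; upper limit = 2.4 × 0.5 × 0.3125 × 65 = 24.38 kips.
Edge bolt: l_c = 0.75 − 0.5625/2 = 0.4688 in → 1.2 × 0.4688 × 0.3125 × 65 = 11.43 → r_n = 11.43 kips.
Interior bolts: l_c = 1.875 − 0.5625 = 1.312 in → 1.2 × 1.312 × 0.3125 × 65 = 31.99 → r_n = 24.38 kips.
R_n = 1 × 11.43 + 4 × 24.38 = 108.9 kips.
Design strength φR_n = 0.75 × 108.9 = 81.7 kips.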